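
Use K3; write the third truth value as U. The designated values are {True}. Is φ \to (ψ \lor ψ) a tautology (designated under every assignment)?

Countermodel: φ=True, ψ=U gives U, which is not designated.

No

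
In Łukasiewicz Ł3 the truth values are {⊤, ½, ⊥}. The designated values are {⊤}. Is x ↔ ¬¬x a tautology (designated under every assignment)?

Yes

Every assignment of x over {⊤, ½, ⊥} gives a value in {⊤}.
In particular, with x=½: x ↔ ¬¬x = ⊤.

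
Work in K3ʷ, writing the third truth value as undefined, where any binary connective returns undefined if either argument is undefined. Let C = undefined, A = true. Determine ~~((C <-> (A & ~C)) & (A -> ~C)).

undefined

~C = ~undefined = undefined
A & ~C = true & undefined = undefined
C <-> (A & ~C) = undefined <-> undefined = undefined
~C = ~undefined = undefined
A -> ~C = true -> undefined = undefined
(C <-> (A & ~C)) & (A -> ~C) = undefined & undefined = undefined
~((C <-> (A & ~C)) & (A -> ~C)) = ~undefined = undefined
~~((C <-> (A & ~C)) & (A -> ~C)) = ~undefined = undefined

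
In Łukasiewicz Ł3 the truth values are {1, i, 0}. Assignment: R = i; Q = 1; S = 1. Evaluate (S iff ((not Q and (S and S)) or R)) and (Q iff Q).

not Q = not 1 = 0
S and S = 1 and 1 = 1
not Q and (S and S) = 0 and 1 = 0
(not Q and (S and S)) or R = 0 or i = i
S iff ((not Q and (S and S)) or R) = 1 iff i = i  [1 − |1−½|]
Q iff Q = 1 iff 1 = 1
(S iff ((not Q and (S and S)) or R)) and (Q iff Q) = i and 1 = i

i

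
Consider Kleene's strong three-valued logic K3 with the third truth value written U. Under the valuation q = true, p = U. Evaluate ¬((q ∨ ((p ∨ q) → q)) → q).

false

p ∨ q = U ∨ true = true
(p ∨ q) → q = true → true = true
q ∨ ((p ∨ q) → q) = true ∨ true = true
(q ∨ ((p ∨ q) → q)) → q = true → true = true
¬((q ∨ ((p ∨ q) → q)) → q) = ¬true = false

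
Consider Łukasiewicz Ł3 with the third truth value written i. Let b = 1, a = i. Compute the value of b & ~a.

~a = ~i = i
b & ~a = 1 & i = i

i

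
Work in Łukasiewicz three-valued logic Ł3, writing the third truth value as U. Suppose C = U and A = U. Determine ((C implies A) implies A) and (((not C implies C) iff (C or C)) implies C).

U

C implies A = U implies U = ⊤  [min(1, 1−½+½)]
(C implies A) implies A = ⊤ implies U = U
not C = not U = U
not C implies C = U implies U = ⊤
C or C = U or U = U
(not C implies C) iff (C or C) = ⊤ iff U = U
((not C implies C) iff (C or C)) implies C = U implies U = ⊤
((C implies A) implies A) and (((not C implies C) iff (C or C)) implies C) = U and ⊤ = U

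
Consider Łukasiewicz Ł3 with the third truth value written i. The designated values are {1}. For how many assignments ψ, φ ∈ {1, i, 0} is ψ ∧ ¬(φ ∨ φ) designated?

1

Designated under: (ψ=1, φ=0).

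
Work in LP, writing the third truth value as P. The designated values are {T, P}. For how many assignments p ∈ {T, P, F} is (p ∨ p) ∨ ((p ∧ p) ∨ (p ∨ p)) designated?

p=T: T ✓
p=P: P ✓
p=F: F ·

2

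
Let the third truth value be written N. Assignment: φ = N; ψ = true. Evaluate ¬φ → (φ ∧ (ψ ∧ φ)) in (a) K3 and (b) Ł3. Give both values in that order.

N; true

In K3: ¬φ = ¬N = N
ψ ∧ φ = true ∧ N = N
φ ∧ (ψ ∧ φ) = N ∧ N = N
¬φ → (φ ∧ (ψ ∧ φ)) = N → N = N  [¬N ∨ N]
In Ł3: ¬φ = ¬N = N
ψ ∧ φ = true ∧ N = N
φ ∧ (ψ ∧ φ) = N ∧ N = N
¬φ → (φ ∧ (ψ ∧ φ)) = N → N = true  [min(1, 1−½+½)]
They differ because K3 and Ł3 treat N differently under implication.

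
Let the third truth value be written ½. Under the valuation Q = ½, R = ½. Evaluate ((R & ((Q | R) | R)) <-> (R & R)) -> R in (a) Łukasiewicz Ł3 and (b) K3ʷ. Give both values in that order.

In Łukasiewicz Ł3: Q | R = ½ | ½ = ½
(Q | R) | R = ½ | ½ = ½
R & ((Q | R) | R) = ½ & ½ = ½
R & R = ½ & ½ = ½
(R & ((Q | R) | R)) <-> (R & R) = ½ <-> ½ = True  [1 − |½−½|]
((R & ((Q | R) | R)) <-> (R & R)) -> R = True -> ½ = ½
In K3ʷ: Q | R = ½ | ½ = ½
(Q | R) | R = ½ | ½ = ½
R & ((Q | R) | R) = ½ & ½ = ½
R & R = ½ & ½ = ½
(R & ((Q | R) | R)) <-> (R & R) = ½ <-> ½ = ½
((R & ((Q | R) | R)) <-> (R & R)) -> R = ½ -> ½ = ½  [any arg is the third value ⇒ result is the third value]

½; ½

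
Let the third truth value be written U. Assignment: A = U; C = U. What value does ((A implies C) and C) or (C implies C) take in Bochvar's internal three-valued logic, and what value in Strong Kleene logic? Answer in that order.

In Bochvar's internal three-valued logic: A implies C = U implies U = U
(A implies C) and C = U and U = U
C implies C = U implies U = U
((A implies C) and C) or (C implies C) = U or U = U
In Strong Kleene logic: A implies C = U implies U = U  [not U or U]
(A implies C) and C = U and U = U
C implies C = U implies U = U
((A implies C) and C) or (C implies C) = U or U = U

U; U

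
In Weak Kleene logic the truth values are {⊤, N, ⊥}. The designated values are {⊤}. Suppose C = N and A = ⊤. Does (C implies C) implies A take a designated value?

No

C implies C = N implies N = N  [any arg is the third value ⇒ result is the third value]
(C implies C) implies A = N implies ⊤ = N
N ∉ {⊤}.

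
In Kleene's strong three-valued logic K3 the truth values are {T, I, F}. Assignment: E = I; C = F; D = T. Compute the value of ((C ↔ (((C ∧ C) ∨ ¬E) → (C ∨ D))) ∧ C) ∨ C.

C ∧ C = F ∧ F = F
¬E = ¬I = I
(C ∧ C) ∨ ¬E = F ∨ I = I
C ∨ D = F ∨ T = T
((C ∧ C) ∨ ¬E) → (C ∨ D) = I → T = T  [¬I ∨ T]
C ↔ (((C ∧ C) ∨ ¬E) → (C ∨ D)) = F ↔ T = F
(C ↔ (((C ∧ C) ∨ ¬E) → (C ∨ D))) ∧ C = F ∧ F = F
((C ↔ (((C ∧ C) ∨ ¬E) → (C ∨ D))) ∧ C) ∨ C = F ∨ F = F

F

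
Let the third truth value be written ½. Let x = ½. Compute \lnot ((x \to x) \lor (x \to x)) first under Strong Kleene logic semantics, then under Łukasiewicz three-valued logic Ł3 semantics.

In Strong Kleene logic: x \to x = ½ \to ½ = ½  [\lnot ½ \lor ½]
x \to x = ½ \to ½ = ½
(x \to x) \lor (x \to x) = ½ \lor ½ = ½
\lnot ((x \to x) \lor (x \to x)) = \lnot ½ = ½
In Łukasiewicz three-valued logic Ł3: x \to x = ½ \to ½ = T  [min(1, 1−½+½)]
x \to x = ½ \to ½ = T
(x \to x) \lor (x \to x) = T \lor T = T
\lnot ((x \to x) \lor (x \to x)) = \lnot T = F
They differ because Strong Kleene logic and Łukasiewicz three-valued logic Ł3 treat ½ differently under implication.

½; F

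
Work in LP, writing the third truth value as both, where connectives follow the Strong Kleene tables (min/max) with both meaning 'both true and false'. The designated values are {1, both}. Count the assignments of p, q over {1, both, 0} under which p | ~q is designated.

8

Of the 9 assignments, 8 give a value in {1, both}.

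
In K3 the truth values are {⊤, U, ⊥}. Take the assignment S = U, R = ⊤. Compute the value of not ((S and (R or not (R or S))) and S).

R or S = ⊤ or U = ⊤
not (R or S) = not ⊤ = ⊥
R or not (R or S) = ⊤ or ⊥ = ⊤
S and (R or not (R or S)) = U and ⊤ = U
(S and (R or not (R or S))) and S = U and U = U
not ((S and (R or not (R or S))) and S) = not U = U

U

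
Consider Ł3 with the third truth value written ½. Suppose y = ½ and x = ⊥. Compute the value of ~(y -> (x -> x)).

x -> x = ⊥ -> ⊥ = ⊤
y -> (x -> x) = ½ -> ⊤ = ⊤
~(y -> (x -> x)) = ~⊤ = ⊥

⊥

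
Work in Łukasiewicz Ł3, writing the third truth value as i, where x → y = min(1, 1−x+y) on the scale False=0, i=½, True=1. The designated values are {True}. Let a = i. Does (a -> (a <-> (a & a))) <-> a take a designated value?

No

a & a = i & i = i
a <-> (a & a) = i <-> i = True  [1 − |½−½|]
a -> (a <-> (a & a)) = i -> True = True
(a -> (a <-> (a & a))) <-> a = True <-> i = i
i ∉ {True}.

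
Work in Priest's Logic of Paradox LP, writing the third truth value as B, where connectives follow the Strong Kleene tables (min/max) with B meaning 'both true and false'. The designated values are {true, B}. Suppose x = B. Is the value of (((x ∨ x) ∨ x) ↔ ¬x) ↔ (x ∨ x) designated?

Yes

x ∨ x = B ∨ B = B
(x ∨ x) ∨ x = B ∨ B = B
¬x = ¬B = B
((x ∨ x) ∨ x) ↔ ¬x = B ↔ B = B
x ∨ x = B ∨ B = B
(((x ∨ x) ∨ x) ↔ ¬x) ↔ (x ∨ x) = B ↔ B = B
B ∈ {true, B}.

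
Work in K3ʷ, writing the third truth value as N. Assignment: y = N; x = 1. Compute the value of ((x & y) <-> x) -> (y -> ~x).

x & y = 1 & N = N
(x & y) <-> x = N <-> 1 = N
~x = ~1 = 0
y -> ~x = N -> 0 = N  [any arg is the third value ⇒ result is the third value]
((x & y) <-> x) -> (y -> ~x) = N -> N = N

N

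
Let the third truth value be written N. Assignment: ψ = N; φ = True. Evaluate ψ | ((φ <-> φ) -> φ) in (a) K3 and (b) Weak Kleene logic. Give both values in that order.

In K3: φ <-> φ = True <-> True = True
(φ <-> φ) -> φ = True -> True = True
ψ | ((φ <-> φ) -> φ) = N | True = True
In Weak Kleene logic: φ <-> φ = True <-> True = True
(φ <-> φ) -> φ = True -> True = True
ψ | ((φ <-> φ) -> φ) = N | True = N
They differ because K3 and Weak Kleene logic treat N differently under the binary connectives.

True; N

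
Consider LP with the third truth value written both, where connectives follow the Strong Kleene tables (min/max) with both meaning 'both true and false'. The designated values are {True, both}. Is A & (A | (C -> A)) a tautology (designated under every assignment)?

No

Countermodel: A=False, C=True gives False, which is not designated.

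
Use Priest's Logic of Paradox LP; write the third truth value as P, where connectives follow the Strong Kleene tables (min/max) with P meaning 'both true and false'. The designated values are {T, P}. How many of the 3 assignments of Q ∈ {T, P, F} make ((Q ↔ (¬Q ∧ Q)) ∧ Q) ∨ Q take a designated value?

Q=T: T ✓
Q=P: P ✓
Q=F: F ·

2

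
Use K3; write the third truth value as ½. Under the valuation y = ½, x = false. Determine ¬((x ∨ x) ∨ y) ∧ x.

false

x ∨ x = false ∨ false = false
(x ∨ x) ∨ y = false ∨ ½ = ½
¬((x ∨ x) ∨ y) = ¬½ = ½
¬((x ∨ x) ∨ y) ∧ x = ½ ∧ false = false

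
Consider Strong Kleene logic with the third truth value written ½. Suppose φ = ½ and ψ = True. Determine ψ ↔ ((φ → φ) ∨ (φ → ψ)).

φ → φ = ½ → ½ = ½  [¬½ ∨ ½]
φ → ψ = ½ → True = True
(φ → φ) ∨ (φ → ψ) = ½ ∨ True = True
ψ ↔ ((φ → φ) ∨ (φ → ψ)) = True ↔ True = True

True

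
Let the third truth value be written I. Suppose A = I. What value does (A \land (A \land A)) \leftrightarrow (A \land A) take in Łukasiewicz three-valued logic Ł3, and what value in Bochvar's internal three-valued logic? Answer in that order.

true; I

In Łukasiewicz three-valued logic Ł3: A \land A = I \land I = I
A \land (A \land A) = I \land I = I
A \land A = I \land I = I
(A \land (A \land A)) \leftrightarrow (A \land A) = I \leftrightarrow I = true
In Bochvar's internal three-valued logic: A \land A = I \land I = I
A \land (A \land A) = I \land I = I
A \land A = I \land I = I
(A \land (A \land A)) \leftrightarrow (A \land A) = I \leftrightarrow I = I
They differ because Łukasiewicz three-valued logic Ł3 and Bochvar's internal three-valued logic treat I differently under the binary connectives.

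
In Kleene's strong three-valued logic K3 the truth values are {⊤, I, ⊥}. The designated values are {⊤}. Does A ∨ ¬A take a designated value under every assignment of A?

No

Countermodel: A=I gives I, which is not designated.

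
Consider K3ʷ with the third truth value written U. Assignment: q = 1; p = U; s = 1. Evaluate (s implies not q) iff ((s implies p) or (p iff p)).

not q = not 1 = 0
s implies not q = 1 implies 0 = 0
s implies p = 1 implies U = U  [any arg is the third value ⇒ result is the third value]
p iff p = U iff U = U
(s implies p) or (p iff p) = U or U = U
(s implies not q) iff ((s implies p) or (p iff p)) = 0 iff U = U

U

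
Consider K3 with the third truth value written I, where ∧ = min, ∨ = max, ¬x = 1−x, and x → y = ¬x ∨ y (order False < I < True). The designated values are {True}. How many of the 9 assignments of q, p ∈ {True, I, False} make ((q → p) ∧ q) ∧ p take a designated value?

Designated under: (q=True, p=True).

1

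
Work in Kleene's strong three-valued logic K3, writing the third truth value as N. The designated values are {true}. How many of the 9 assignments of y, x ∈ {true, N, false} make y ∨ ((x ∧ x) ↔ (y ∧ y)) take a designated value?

4

Designated under: (y=true, x=true); (y=true, x=N); (y=true, x=false); (y=false, x=false).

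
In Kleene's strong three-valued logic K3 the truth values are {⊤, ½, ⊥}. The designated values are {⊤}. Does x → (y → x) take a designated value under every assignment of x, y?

No

Countermodel: x=½, y=⊤ gives ½, which is not designated.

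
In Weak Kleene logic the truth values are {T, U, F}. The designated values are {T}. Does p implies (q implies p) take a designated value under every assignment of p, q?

Countermodel: p=T, q=U gives U, which is not designated.

No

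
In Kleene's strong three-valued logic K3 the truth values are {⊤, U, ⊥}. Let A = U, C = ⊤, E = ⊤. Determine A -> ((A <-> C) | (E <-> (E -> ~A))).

U

A <-> C = U <-> ⊤ = U
~A = ~U = U
E -> ~A = ⊤ -> U = U
E <-> (E -> ~A) = ⊤ <-> U = U
(A <-> C) | (E <-> (E -> ~A)) = U | U = U
A -> ((A <-> C) | (E <-> (E -> ~A))) = U -> U = U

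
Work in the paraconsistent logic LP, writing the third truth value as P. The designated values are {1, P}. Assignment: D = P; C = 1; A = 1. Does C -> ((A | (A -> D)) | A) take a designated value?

A -> D = 1 -> P = P  [~1 | P]
A | (A -> D) = 1 | P = 1
(A | (A -> D)) | A = 1 | 1 = 1
C -> ((A | (A -> D)) | A) = 1 -> 1 = 1
1 ∈ {1, P}.

Yes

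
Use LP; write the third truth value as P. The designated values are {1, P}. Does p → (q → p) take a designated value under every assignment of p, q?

Every assignment of p, q over {1, P, 0} gives a value in {1, P}.
In particular, with p=P, q=P: p → (q → p) = P.

Yes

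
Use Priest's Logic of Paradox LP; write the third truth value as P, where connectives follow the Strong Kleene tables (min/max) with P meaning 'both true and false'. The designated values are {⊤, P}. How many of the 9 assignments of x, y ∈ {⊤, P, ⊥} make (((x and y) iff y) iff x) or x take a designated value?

Of the 9 assignments, 8 give a value in {⊤, P}.

8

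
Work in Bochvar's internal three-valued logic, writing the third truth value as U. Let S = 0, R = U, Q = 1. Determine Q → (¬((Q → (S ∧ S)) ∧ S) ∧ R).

U

S ∧ S = 0 ∧ 0 = 0
Q → (S ∧ S) = 1 → 0 = 0
(Q → (S ∧ S)) ∧ S = 0 ∧ 0 = 0
¬((Q → (S ∧ S)) ∧ S) = ¬0 = 1
¬((Q → (S ∧ S)) ∧ S) ∧ R = 1 ∧ U = U
Q → (¬((Q → (S ∧ S)) ∧ S) ∧ R) = 1 → U = U  [any arg is the third value ⇒ result is the third value]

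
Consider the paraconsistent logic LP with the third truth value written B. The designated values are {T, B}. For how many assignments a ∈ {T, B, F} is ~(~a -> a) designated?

a=T: F ·
a=B: B ✓
a=F: T ✓

2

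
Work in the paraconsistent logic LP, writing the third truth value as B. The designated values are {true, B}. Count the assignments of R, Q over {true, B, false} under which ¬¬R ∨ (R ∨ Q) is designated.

8

Of the 9 assignments, 8 give a value in {true, B}.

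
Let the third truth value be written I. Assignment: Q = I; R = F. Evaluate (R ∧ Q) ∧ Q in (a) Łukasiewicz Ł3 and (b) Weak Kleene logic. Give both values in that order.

In Łukasiewicz Ł3: R ∧ Q = F ∧ I = F
(R ∧ Q) ∧ Q = F ∧ I = F
In Weak Kleene logic: R ∧ Q = F ∧ I = I
(R ∧ Q) ∧ Q = I ∧ I = I
They differ because Łukasiewicz Ł3 and Weak Kleene logic treat I differently under the binary connectives.

F; I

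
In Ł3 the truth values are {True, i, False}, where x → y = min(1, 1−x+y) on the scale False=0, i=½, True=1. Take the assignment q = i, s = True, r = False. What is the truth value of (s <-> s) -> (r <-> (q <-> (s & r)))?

s <-> s = True <-> True = True
s & r = True & False = False
q <-> (s & r) = i <-> False = i
r <-> (q <-> (s & r)) = False <-> i = i
(s <-> s) -> (r <-> (q <-> (s & r))) = True -> i = i

i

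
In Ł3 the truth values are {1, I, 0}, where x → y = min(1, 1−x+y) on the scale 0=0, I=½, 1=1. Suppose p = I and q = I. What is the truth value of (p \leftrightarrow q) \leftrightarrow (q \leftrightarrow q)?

1

p \leftrightarrow q = I \leftrightarrow I = 1  [1 − |½−½|]
q \leftrightarrow q = I \leftrightarrow I = 1
(p \leftrightarrow q) \leftrightarrow (q \leftrightarrow q) = 1 \leftrightarrow 1 = 1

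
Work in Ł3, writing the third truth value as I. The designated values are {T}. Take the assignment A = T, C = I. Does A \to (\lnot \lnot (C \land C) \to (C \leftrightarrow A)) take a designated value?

C \land C = I \land I = I
\lnot (C \land C) = \lnot I = I
\lnot \lnot (C \land C) = \lnot I = I
C \leftrightarrow A = I \leftrightarrow T = I  [1 − |½−1|]
\lnot \lnot (C \land C) \to (C \leftrightarrow A) = I \to I = T
A \to (\lnot \lnot (C \land C) \to (C \leftrightarrow A)) = T \to T = T
T ∈ {T}.

Yes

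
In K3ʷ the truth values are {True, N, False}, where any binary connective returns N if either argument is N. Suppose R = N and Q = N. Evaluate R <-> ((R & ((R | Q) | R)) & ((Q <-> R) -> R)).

R | Q = N | N = N
(R | Q) | R = N | N = N
R & ((R | Q) | R) = N & N = N
Q <-> R = N <-> N = N
(Q <-> R) -> R = N -> N = N  [any arg is the third value ⇒ result is the third value]
(R & ((R | Q) | R)) & ((Q <-> R) -> R) = N & N = N
R <-> ((R & ((R | Q) | R)) & ((Q <-> R) -> R)) = N <-> N = N

N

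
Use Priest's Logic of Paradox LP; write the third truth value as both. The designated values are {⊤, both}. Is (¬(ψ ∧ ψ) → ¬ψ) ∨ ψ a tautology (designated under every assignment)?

Yes

Every assignment of ψ over {⊤, both, ⊥} gives a value in {⊤, both}.
In particular, with ψ=both: (¬(ψ ∧ ψ) → ¬ψ) ∨ ψ = both.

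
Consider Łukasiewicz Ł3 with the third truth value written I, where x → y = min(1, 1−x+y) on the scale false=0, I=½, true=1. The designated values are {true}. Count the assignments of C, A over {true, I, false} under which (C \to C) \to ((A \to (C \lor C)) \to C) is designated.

Of the 9 assignments, 5 give a value in {true}.

5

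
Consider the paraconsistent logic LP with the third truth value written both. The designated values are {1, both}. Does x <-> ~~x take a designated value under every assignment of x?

Every assignment of x over {1, both, 0} gives a value in {1, both}.
In particular, with x=both: x <-> ~~x = both.

Yes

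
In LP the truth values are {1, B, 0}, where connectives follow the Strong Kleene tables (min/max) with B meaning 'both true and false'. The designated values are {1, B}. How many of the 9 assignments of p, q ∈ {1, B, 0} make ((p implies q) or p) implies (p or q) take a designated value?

Of the 9 assignments, 8 give a value in {1, B}.

8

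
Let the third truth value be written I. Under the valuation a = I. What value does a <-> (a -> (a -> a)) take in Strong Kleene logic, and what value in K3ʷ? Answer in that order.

I; I

In Strong Kleene logic: a -> a = I -> I = I
a -> (a -> a) = I -> I = I
a <-> (a -> (a -> a)) = I <-> I = I
In K3ʷ: a -> a = I -> I = I  [any arg is the third value ⇒ result is the third value]
a -> (a -> a) = I -> I = I
a <-> (a -> (a -> a)) = I <-> I = I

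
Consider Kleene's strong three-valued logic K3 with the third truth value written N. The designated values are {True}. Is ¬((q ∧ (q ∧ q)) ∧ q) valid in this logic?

No

Countermodel: q=True gives False, which is not designated.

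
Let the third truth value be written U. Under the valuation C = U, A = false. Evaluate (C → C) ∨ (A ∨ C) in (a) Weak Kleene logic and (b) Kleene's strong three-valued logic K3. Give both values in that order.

In Weak Kleene logic: C → C = U → U = U  [any arg is the third value ⇒ result is the third value]
A ∨ C = false ∨ U = U
(C → C) ∨ (A ∨ C) = U ∨ U = U
In Kleene's strong three-valued logic K3: C → C = U → U = U  [¬U ∨ U]
A ∨ C = false ∨ U = U
(C → C) ∨ (A ∨ C) = U ∨ U = U

U; U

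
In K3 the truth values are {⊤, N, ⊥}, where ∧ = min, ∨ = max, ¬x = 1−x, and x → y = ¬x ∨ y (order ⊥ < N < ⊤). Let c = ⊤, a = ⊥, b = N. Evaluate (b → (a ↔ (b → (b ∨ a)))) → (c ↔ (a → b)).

⊤

b ∨ a = N ∨ ⊥ = N
b → (b ∨ a) = N → N = N  [¬N ∨ N]
a ↔ (b → (b ∨ a)) = ⊥ ↔ N = N
b → (a ↔ (b → (b ∨ a))) = N → N = N
a → b = ⊥ → N = ⊤
c ↔ (a → b) = ⊤ ↔ ⊤ = ⊤
(b → (a ↔ (b → (b ∨ a)))) → (c ↔ (a → b)) = N → ⊤ = ⊤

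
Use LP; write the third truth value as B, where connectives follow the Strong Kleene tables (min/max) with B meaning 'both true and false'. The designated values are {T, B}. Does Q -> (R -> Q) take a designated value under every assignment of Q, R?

Yes

Every assignment of Q, R over {T, B, F} gives a value in {T, B}.
In particular, with Q=B, R=B: Q -> (R -> Q) = B.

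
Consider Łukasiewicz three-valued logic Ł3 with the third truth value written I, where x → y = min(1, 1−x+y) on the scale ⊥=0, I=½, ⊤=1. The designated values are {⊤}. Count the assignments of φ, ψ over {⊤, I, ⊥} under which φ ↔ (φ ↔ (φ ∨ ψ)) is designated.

5

Of the 9 assignments, 5 give a value in {⊤}.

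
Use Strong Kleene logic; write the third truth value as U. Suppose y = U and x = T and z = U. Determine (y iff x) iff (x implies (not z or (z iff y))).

U

y iff x = U iff T = U
not z = not U = U
z iff y = U iff U = U
not z or (z iff y) = U or U = U
x implies (not z or (z iff y)) = T implies U = U  [not T or U]
(y iff x) iff (x implies (not z or (z iff y))) = U iff U = U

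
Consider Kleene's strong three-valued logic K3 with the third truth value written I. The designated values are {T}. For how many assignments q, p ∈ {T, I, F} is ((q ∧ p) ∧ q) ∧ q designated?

Designated under: (q=T, p=T).

1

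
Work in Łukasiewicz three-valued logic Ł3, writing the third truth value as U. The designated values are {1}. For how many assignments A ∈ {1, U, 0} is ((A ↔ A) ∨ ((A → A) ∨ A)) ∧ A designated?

1

A=1: 1 ✓
A=U: U ·
A=0: 0 ·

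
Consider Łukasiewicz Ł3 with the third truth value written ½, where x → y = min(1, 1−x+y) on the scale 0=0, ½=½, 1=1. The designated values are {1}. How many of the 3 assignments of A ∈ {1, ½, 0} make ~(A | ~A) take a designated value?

0

A=1: 0 ·
A=½: ½ ·
A=0: 0 ·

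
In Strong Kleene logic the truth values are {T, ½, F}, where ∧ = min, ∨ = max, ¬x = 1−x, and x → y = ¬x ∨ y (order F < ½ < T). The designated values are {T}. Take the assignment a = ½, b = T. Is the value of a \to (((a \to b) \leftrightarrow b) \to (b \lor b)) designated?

a \to b = ½ \to T = T
(a \to b) \leftrightarrow b = T \leftrightarrow T = T
b \lor b = T \lor T = T
((a \to b) \leftrightarrow b) \to (b \lor b) = T \to T = T
a \to (((a \to b) \leftrightarrow b) \to (b \lor b)) = ½ \to T = T
T ∈ {T}.

Yes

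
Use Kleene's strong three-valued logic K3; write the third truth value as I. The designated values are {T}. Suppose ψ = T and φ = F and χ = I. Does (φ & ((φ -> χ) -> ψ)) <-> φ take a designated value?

Yes

φ -> χ = F -> I = T  [~F | I]
(φ -> χ) -> ψ = T -> T = T
φ & ((φ -> χ) -> ψ) = F & T = F
(φ & ((φ -> χ) -> ψ)) <-> φ = F <-> F = T
T ∈ {T}.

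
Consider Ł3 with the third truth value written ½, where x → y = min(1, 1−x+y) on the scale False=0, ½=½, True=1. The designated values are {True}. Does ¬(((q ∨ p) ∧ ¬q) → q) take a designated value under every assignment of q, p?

No

Countermodel: q=True, p=True gives False, which is not designated.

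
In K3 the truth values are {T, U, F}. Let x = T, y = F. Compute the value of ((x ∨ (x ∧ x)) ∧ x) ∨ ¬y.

x ∧ x = T ∧ T = T
x ∨ (x ∧ x) = T ∨ T = T
(x ∨ (x ∧ x)) ∧ x = T ∧ T = T
¬y = ¬F = T
((x ∨ (x ∧ x)) ∧ x) ∨ ¬y = T ∨ T = T

T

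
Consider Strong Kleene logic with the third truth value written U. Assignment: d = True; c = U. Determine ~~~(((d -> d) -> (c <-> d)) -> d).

False

d -> d = True -> True = True
c <-> d = U <-> True = U
(d -> d) -> (c <-> d) = True -> U = U  [~True | U]
((d -> d) -> (c <-> d)) -> d = U -> True = True
~(((d -> d) -> (c <-> d)) -> d) = ~True = False
~~(((d -> d) -> (c <-> d)) -> d) = ~False = True
~~~(((d -> d) -> (c <-> d)) -> d) = ~True = False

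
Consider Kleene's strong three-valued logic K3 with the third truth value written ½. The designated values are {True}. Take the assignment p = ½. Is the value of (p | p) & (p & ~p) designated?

No

p | p = ½ | ½ = ½
~p = ~½ = ½
p & ~p = ½ & ½ = ½
(p | p) & (p & ~p) = ½ & ½ = ½
½ ∉ {True}.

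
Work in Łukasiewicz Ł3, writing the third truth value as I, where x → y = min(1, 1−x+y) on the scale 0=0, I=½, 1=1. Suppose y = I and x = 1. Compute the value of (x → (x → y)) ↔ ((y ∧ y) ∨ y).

x → y = 1 → I = I  [min(1, 1−1+½)]
x → (x → y) = 1 → I = I
y ∧ y = I ∧ I = I
(y ∧ y) ∨ y = I ∨ I = I
(x → (x → y)) ↔ ((y ∧ y) ∨ y) = I ↔ I = 1

1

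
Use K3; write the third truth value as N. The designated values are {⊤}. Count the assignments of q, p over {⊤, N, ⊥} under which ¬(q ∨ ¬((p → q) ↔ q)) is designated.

Designated under: (q=⊥, p=⊤).

1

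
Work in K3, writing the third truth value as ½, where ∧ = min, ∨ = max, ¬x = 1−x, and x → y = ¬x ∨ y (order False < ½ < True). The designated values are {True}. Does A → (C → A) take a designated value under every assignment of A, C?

Countermodel: A=½, C=True gives ½, which is not designated.

No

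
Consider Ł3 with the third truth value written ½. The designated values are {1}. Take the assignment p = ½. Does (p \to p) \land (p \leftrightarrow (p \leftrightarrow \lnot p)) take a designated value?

No

p \to p = ½ \to ½ = 1  [min(1, 1−½+½)]
\lnot p = \lnot ½ = ½
p \leftrightarrow \lnot p = ½ \leftrightarrow ½ = 1
p \leftrightarrow (p \leftrightarrow \lnot p) = ½ \leftrightarrow 1 = ½
(p \to p) \land (p \leftrightarrow (p \leftrightarrow \lnot p)) = 1 \land ½ = ½
½ ∉ {1}.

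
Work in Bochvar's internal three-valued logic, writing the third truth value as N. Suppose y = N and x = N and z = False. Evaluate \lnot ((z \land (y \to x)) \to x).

y \to x = N \to N = N  [any arg is the third value ⇒ result is the third value]
z \land (y \to x) = False \land N = N
(z \land (y \to x)) \to x = N \to N = N
\lnot ((z \land (y \to x)) \to x) = \lnot N = N

N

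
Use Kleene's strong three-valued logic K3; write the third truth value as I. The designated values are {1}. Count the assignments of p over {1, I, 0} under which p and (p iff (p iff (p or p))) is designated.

1

p=1: 1 ✓
p=I: I ·
p=0: 0 ·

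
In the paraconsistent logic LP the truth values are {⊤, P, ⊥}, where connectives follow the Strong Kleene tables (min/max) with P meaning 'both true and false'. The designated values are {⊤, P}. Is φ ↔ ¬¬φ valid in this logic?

Yes

Every assignment of φ over {⊤, P, ⊥} gives a value in {⊤, P}.
In particular, with φ=P: φ ↔ ¬¬φ = P.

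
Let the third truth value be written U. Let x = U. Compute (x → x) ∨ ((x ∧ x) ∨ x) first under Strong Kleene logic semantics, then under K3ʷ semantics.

U; U

In Strong Kleene logic: x → x = U → U = U
x ∧ x = U ∧ U = U
(x ∧ x) ∨ x = U ∨ U = U
(x → x) ∨ ((x ∧ x) ∨ x) = U ∨ U = U
In K3ʷ: x → x = U → U = U  [any arg is the third value ⇒ result is the third value]
x ∧ x = U ∧ U = U
(x ∧ x) ∨ x = U ∨ U = U
(x → x) ∨ ((x ∧ x) ∨ x) = U ∨ U = U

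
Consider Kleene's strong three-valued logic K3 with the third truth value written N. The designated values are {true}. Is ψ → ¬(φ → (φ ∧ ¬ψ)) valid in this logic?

No

Countermodel: ψ=true, φ=N gives N, which is not designated.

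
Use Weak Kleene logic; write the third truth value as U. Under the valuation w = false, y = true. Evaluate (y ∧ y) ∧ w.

y ∧ y = true ∧ true = true
(y ∧ y) ∧ w = true ∧ false = false

false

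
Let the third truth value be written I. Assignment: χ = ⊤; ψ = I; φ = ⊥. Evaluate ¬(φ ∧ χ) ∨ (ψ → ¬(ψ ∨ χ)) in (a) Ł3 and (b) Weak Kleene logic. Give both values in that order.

⊤; I

In Ł3: φ ∧ χ = ⊥ ∧ ⊤ = ⊥
¬(φ ∧ χ) = ¬⊥ = ⊤
ψ ∨ χ = I ∨ ⊤ = ⊤
¬(ψ ∨ χ) = ¬⊤ = ⊥
ψ → ¬(ψ ∨ χ) = I → ⊥ = I  [min(1, 1−½+0)]
¬(φ ∧ χ) ∨ (ψ → ¬(ψ ∨ χ)) = ⊤ ∨ I = ⊤
In Weak Kleene logic: φ ∧ χ = ⊥ ∧ ⊤ = ⊥
¬(φ ∧ χ) = ¬⊥ = ⊤
ψ ∨ χ = I ∨ ⊤ = I
¬(ψ ∨ χ) = ¬I = I
ψ → ¬(ψ ∨ χ) = I → I = I  [any arg is the third value ⇒ result is the third value]
¬(φ ∧ χ) ∨ (ψ → ¬(ψ ∨ χ)) = ⊤ ∨ I = I
They differ because Ł3 and Weak Kleene logic treat I differently under the binary connectives.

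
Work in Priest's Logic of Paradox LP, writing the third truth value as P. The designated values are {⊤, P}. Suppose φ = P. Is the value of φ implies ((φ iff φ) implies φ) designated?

Yes

φ iff φ = P iff P = P
(φ iff φ) implies φ = P implies P = P
φ implies ((φ iff φ) implies φ) = P implies P = P
P ∈ {⊤, P}.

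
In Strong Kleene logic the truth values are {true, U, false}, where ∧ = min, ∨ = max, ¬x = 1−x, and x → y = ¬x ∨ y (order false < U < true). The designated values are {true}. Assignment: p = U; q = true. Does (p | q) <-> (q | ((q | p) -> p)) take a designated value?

Yes

p | q = U | true = true
q | p = true | U = true
(q | p) -> p = true -> U = U  [~true | U]
q | ((q | p) -> p) = true | U = true
(p | q) <-> (q | ((q | p) -> p)) = true <-> true = true
true ∈ {true}.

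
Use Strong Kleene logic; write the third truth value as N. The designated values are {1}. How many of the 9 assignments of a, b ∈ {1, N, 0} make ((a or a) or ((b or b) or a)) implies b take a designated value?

4

Designated under: (a=1, b=1); (a=N, b=1); (a=0, b=1); (a=0, b=0).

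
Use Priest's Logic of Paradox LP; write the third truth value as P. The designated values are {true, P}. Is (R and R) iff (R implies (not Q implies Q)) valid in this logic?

Countermodel: R=true, Q=false gives false, which is not designated.

No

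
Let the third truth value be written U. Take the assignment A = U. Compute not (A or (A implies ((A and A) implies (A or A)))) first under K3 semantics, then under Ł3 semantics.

U; F

In K3: A and A = U and U = U
A or A = U or U = U
(A and A) implies (A or A) = U implies U = U  [not U or U]
A implies ((A and A) implies (A or A)) = U implies U = U
A or (A implies ((A and A) implies (A or A))) = U or U = U
not (A or (A implies ((A and A) implies (A or A)))) = not U = U
In Ł3: A and A = U and U = U
A or A = U or U = U
(A and A) implies (A or A) = U implies U = T  [min(1, 1−½+½)]
A implies ((A and A) implies (A or A)) = U implies T = T
A or (A implies ((A and A) implies (A or A))) = U or T = T
not (A or (A implies ((A and A) implies (A or A)))) = not T = F
They differ because K3 and Ł3 treat U differently under implication.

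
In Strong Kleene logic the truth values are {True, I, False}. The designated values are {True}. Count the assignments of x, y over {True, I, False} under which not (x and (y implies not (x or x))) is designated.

4

Designated under: (x=True, y=True); (x=False, y=True); (x=False, y=I); (x=False, y=False).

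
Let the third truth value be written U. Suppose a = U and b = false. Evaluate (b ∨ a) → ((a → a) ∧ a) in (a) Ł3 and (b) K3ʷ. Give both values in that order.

In Ł3: b ∨ a = false ∨ U = U
a → a = U → U = true  [min(1, 1−½+½)]
(a → a) ∧ a = true ∧ U = U
(b ∨ a) → ((a → a) ∧ a) = U → U = true
In K3ʷ: b ∨ a = false ∨ U = U
a → a = U → U = U  [any arg is the third value ⇒ result is the third value]
(a → a) ∧ a = U ∧ U = U
(b ∨ a) → ((a → a) ∧ a) = U → U = U
They differ because Ł3 and K3ʷ treat U differently under the binary connectives.

true; U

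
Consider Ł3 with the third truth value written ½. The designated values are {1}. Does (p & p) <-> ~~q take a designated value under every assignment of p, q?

No

Countermodel: p=1, q=½ gives ½, which is not designated.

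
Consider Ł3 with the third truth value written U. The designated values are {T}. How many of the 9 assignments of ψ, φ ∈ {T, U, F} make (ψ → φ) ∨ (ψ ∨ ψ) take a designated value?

8

Of the 9 assignments, 8 give a value in {T}.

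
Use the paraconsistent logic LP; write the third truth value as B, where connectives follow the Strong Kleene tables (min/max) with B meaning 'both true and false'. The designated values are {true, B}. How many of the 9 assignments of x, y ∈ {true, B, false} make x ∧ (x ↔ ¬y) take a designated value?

Of the 9 assignments, 5 give a value in {true, B}.

5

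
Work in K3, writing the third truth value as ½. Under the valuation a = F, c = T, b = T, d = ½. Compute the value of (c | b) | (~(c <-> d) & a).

c | b = T | T = T
c <-> d = T <-> ½ = ½
~(c <-> d) = ~½ = ½
~(c <-> d) & a = ½ & F = F
(c | b) | (~(c <-> d) & a) = T | F = T

T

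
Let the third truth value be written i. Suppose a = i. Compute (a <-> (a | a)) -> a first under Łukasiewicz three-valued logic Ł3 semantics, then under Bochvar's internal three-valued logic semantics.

In Łukasiewicz three-valued logic Ł3: a | a = i | i = i
a <-> (a | a) = i <-> i = T  [1 − |½−½|]
(a <-> (a | a)) -> a = T -> i = i
In Bochvar's internal three-valued logic: a | a = i | i = i
a <-> (a | a) = i <-> i = i
(a <-> (a | a)) -> a = i -> i = i  [any arg is the third value ⇒ result is the third value]

i; i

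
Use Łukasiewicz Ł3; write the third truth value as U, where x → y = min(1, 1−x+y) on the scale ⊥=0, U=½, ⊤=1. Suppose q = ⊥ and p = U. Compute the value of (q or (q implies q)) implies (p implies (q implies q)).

⊤

q implies q = ⊥ implies ⊥ = ⊤
q or (q implies q) = ⊥ or ⊤ = ⊤
q implies q = ⊥ implies ⊥ = ⊤
p implies (q implies q) = U implies ⊤ = ⊤  [min(1, 1−½+1)]
(q or (q implies q)) implies (p implies (q implies q)) = ⊤ implies ⊤ = ⊤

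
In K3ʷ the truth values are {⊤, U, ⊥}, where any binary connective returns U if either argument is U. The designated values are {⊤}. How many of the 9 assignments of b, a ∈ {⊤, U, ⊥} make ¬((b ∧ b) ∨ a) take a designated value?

1

Designated under: (b=⊥, a=⊥).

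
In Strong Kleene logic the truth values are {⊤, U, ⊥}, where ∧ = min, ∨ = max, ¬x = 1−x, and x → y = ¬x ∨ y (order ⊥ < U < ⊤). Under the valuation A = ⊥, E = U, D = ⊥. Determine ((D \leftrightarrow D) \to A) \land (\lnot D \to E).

D \leftrightarrow D = ⊥ \leftrightarrow ⊥ = ⊤
(D \leftrightarrow D) \to A = ⊤ \to ⊥ = ⊥
\lnot D = \lnot ⊥ = ⊤
\lnot D \to E = ⊤ \to U = U  [\lnot ⊤ \lor U]
((D \leftrightarrow D) \to A) \land (\lnot D \to E) = ⊥ \land U = ⊥

⊥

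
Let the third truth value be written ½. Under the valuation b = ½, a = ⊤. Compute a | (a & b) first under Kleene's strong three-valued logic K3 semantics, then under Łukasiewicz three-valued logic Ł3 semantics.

⊤; ⊤

In Kleene's strong three-valued logic K3: a & b = ⊤ & ½ = ½
a | (a & b) = ⊤ | ½ = ⊤
In Łukasiewicz three-valued logic Ł3: a & b = ⊤ & ½ = ½
a | (a & b) = ⊤ | ½ = ⊤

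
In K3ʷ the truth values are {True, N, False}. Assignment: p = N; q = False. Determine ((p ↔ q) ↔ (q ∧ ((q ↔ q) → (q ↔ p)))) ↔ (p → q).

p ↔ q = N ↔ False = N
q ↔ q = False ↔ False = True
q ↔ p = False ↔ N = N
(q ↔ q) → (q ↔ p) = True → N = N  [any arg is the third value ⇒ result is the third value]
q ∧ ((q ↔ q) → (q ↔ p)) = False ∧ N = N
(p ↔ q) ↔ (q ∧ ((q ↔ q) → (q ↔ p))) = N ↔ N = N
p → q = N → False = N
((p ↔ q) ↔ (q ∧ ((q ↔ q) → (q ↔ p)))) ↔ (p → q) = N ↔ N = N

N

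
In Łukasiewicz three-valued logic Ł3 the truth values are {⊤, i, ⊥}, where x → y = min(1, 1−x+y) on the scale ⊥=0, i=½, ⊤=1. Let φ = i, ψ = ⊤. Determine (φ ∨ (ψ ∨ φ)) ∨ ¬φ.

ψ ∨ φ = ⊤ ∨ i = ⊤
φ ∨ (ψ ∨ φ) = i ∨ ⊤ = ⊤
¬φ = ¬i = i
(φ ∨ (ψ ∨ φ)) ∨ ¬φ = ⊤ ∨ i = ⊤

⊤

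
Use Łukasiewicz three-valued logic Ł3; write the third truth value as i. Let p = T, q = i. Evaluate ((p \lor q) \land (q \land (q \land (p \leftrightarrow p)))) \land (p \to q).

i

p \lor q = T \lor i = T
p \leftrightarrow p = T \leftrightarrow T = T
q \land (p \leftrightarrow p) = i \land T = i
q \land (q \land (p \leftrightarrow p)) = i \land i = i
(p \lor q) \land (q \land (q \land (p \leftrightarrow p))) = T \land i = i
p \to q = T \to i = i  [min(1, 1−1+½)]
((p \lor q) \land (q \land (q \land (p \leftrightarrow p)))) \land (p \to q) = i \land i = i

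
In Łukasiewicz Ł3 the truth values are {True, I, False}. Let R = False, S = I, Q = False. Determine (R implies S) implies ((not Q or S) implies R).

R implies S = False implies I = True  [min(1, 1−0+½)]
not Q = not False = True
not Q or S = True or I = True
(not Q or S) implies R = True implies False = False
(R implies S) implies ((not Q or S) implies R) = True implies False = False

False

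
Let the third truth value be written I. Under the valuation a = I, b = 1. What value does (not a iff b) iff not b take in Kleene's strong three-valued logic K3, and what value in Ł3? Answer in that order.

I; I

In Kleene's strong three-valued logic K3: not a = not I = I
not a iff b = I iff 1 = I
not b = not 1 = 0
(not a iff b) iff not b = I iff 0 = I
In Ł3: not a = not I = I
not a iff b = I iff 1 = I
not b = not 1 = 0
(not a iff b) iff not b = I iff 0 = I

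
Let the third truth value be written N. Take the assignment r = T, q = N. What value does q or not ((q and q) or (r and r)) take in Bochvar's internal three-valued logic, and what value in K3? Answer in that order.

In Bochvar's internal three-valued logic: q and q = N and N = N
r and r = T and T = T
(q and q) or (r and r) = N or T = N
not ((q and q) or (r and r)) = not N = N
q or not ((q and q) or (r and r)) = N or N = N
In K3: q and q = N and N = N
r and r = T and T = T
(q and q) or (r and r) = N or T = T
not ((q and q) or (r and r)) = not T = F
q or not ((q and q) or (r and r)) = N or F = N

N; N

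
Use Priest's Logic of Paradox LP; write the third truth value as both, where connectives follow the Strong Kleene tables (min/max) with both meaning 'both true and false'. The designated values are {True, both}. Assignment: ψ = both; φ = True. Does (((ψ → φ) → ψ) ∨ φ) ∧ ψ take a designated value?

ψ → φ = both → True = True  [¬both ∨ True]
(ψ → φ) → ψ = True → both = both
((ψ → φ) → ψ) ∨ φ = both ∨ True = True
(((ψ → φ) → ψ) ∨ φ) ∧ ψ = True ∧ both = both
both ∈ {True, both}.

Yes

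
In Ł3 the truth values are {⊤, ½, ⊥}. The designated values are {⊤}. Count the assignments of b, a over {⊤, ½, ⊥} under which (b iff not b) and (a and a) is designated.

Designated under: (b=½, a=⊤).

1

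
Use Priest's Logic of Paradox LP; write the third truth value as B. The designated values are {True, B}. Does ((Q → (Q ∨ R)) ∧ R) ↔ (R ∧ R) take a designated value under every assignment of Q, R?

Every assignment of Q, R over {True, B, False} gives a value in {True, B}.
In particular, with Q=B, R=B: ((Q → (Q ∨ R)) ∧ R) ↔ (R ∧ R) = B.

Yes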